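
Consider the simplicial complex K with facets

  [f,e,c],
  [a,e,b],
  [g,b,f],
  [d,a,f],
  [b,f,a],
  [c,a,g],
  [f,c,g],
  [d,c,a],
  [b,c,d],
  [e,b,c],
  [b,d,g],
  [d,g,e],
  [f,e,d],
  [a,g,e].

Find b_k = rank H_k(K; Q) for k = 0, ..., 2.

Take the total order a < b < c < d < e < f < g on the vertex set. Then K (dimension 2) consists of the simplices:

  0-simplices (7): a, b, c, d, e, f, g
  1-simplices (21): ab, ac, ad, ae, af, ag, bc, bd, be, bf, bg, cd, ce, cf, cg, de, df, dg, ef, eg, fg
  2-simplices (14): abe, abf, acd, acg, adf, aeg, bcd, bce, bdg, bfg, cef, cfg, def, deg

Hence C_0 ≅ Z^7, C_1 ≅ Z^21, C_2 ≅ Z^14.

The boundary map ∂_1: C_1 → C_0 is given by ∂[p,q] = [q] − [p].
The 7×21 boundary matrix has rank 6 and Smith normal form diag(1,1,1,1,1,1).

The boundary map ∂_2: C_2 → C_1 maps a triangle to the signed sum of its edges. For instance
  ∂abe = be − ae + ab,
  ∂cfg = fg − cg + cf.
The resulting 21×14 matrix has rank 13, and its Smith normal form has invariant factors (1,1,1,1,1,1,1,1,1,1,1,1,1).

Computing H_k = (kernel of ∂_k) / (image of ∂_{k+1}):

  H_0: rank C_0 − rank ∂_1 = 7 − 6 = 1, and the invariant factors of ∂_1 are all 1, so H_0 ≅ Z.
  H_1: rank ker ∂_1 − rank ∂_2 = (21 − 6) − 13 = 2, and the invariant factors of ∂_2 are all 1, so H_1 ≅ Z^2.
  H_2: rank ker ∂_2 − rank ∂_3 = (14 − 13) − 0 = 1, and there is no ∂_3, so H_2 ≅ Z.

(K is a triangulation of the torus T^2.)

Hence the Betti numbers are b_0 = 1, b_1 = 2, b_2 = 1.

b_0 = 1, b_1 = 2, b_2 = 1.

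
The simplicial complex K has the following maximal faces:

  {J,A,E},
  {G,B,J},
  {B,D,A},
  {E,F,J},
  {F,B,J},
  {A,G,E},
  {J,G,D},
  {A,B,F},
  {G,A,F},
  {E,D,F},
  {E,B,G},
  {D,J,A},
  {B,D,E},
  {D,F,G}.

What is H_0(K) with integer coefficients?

We work with the vertex ordering A < B < D < E < F < G < J. The simplices of K, each written with vertices in increasing order, are:

  0-simplices (7): A, B, D, E, F, G, J
  1-simplices (21): AB, AD, AE, AF, AG, AJ, BD, BE, BF, BG, BJ, DE, DF, DG, DJ, EF, EG, EJ, FG, FJ, GJ
  2-simplices (14): ABD, ABF, ADJ, AEG, AEJ, AFG, BDE, BEG, BFJ, BGJ, DEF, DFG, DGJ, EFJ

giving chain groups C_0 ≅ Z^7, C_1 ≅ Z^21, C_2 ≅ Z^14.

Boundary ∂_1: C_1 → C_0 is given by ∂[p,q] = [q] − [p]. For instance
  ∂DJ = J − D.
This gives a 7×21 integer matrix of rank 6; reducing to Smith normal form yields diagonal entries (1,1,1,1,1,1).

Boundary ∂_2: C_2 → C_1 maps a triangle to the signed sum of its edges. For instance
  ∂BGJ = GJ − BJ + BG,
  ∂ADJ = DJ − AJ + AD.
The 21×14 boundary matrix has rank 13 and Smith normal form diag(1,1,1,1,1,1,1,1,1,1,1,1,1).

Now H_k = ker ∂_k / im ∂_{k+1}, so:

  H_0: rank C_0 − rank ∂_1 = 7 − 6 = 1, and the invariant factors of ∂_1 are all 1, so H_0 ≅ Z.

(K is a triangulation of the torus T^2.)

H_0 ≅ Z.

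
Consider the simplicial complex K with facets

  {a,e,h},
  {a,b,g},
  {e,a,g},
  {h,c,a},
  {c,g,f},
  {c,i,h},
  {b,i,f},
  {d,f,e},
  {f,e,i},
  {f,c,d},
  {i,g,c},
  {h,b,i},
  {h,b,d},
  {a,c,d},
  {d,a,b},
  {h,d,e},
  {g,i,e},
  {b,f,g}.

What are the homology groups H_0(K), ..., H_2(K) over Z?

H_0 ≅ Z,  H_1 ≅ Z × Z/2,  H_2 = 0.

Fix the vertex order a < b < c < d < e < f < g < h < i and write every simplex with vertices in increasing order. Then dim K = 2 and the simplices of K are:

  0-simplices (9): a, b, c, d, e, f, g, h, i
  1-simplices (27): ab, ac, ad, ae, ag, ah, bd, bf, bg, bh, bi, cd, cf, cg, ch, ci, de, df, dh, ef, eg, eh, ei, fg, fi, gi, hi
  2-simplices (18): abd, abg, acd, ach, aeg, aeh, bdh, bfg, bfi, bhi, cdf, cfg, cgi, chi, def, deh, efi, egi

so the chain groups are C_0 ≅ Z^9, C_1 ≅ Z^27, C_2 ≅ Z^18.

The boundary map ∂_1: C_1 → C_0 is given by ∂[p,q] = [q] − [p]. For instance
  ∂fi = i − f.
This gives a 9×27 integer matrix of rank 8; reducing to Smith normal form yields diagonal entries (1,1,1,1,1,1,1,1).

The boundary map ∂_2: C_2 → C_1 sends each 2-simplex [p,q,r] to [q,r] − [p,r] + [p,q]. For instance
  ∂cfg = fg − cg + cf,
  ∂abd = bd − ad + ab.
As a 27×18 matrix over Z this has rank 18, with invariant factors (1,1,1,1,1,1,1,1,1,1,1,1,1,1,1,1,1,2).

Computing H_k = (kernel of ∂_k) / (image of ∂_{k+1}):

  H_0: rank C_0 − rank ∂_1 = 9 − 8 = 1, and the invariant factors of ∂_1 are all 1, so H_0 = Z.
  H_1: rank ker ∂_1 − rank ∂_2 = (27 − 8) − 18 = 1, and ∂_2 has invariant factor 2 > 1, so H_1 = Z × Z/2.
  H_2: rank ker ∂_2 − rank ∂_3 = (18 − 18) − 0 = 0, and there is no ∂_3, so H_2 = 0.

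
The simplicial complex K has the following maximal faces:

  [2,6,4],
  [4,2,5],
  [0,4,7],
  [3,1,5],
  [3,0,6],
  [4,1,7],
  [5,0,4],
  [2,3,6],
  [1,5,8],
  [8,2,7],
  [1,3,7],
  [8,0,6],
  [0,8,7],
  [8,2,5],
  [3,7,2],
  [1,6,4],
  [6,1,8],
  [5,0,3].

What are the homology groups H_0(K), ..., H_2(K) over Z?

K has 9 vertices, 27 edges, 18 triangles.
rank ∂_0 = 0, rank ∂_1 = 8 ⇒ b_0 = 9 − 0 − 8 = 1; all invariant factors of ∂_1 are 1 so no torsion. So H_0 = Z.
rank ∂_1 = 8, rank ∂_2 = 17 ⇒ b_1 = 27 − 8 − 17 = 2; all invariant factors of ∂_2 are 1 so no torsion. So H_1 = Z^2.
rank ∂_2 = 17, rank ∂_3 = 0 ⇒ b_2 = 18 − 17 − 0 = 1. So H_2 = Z.

H_0 ≅ Z,  H_1 ≅ Z^2,  H_2 ≅ Z.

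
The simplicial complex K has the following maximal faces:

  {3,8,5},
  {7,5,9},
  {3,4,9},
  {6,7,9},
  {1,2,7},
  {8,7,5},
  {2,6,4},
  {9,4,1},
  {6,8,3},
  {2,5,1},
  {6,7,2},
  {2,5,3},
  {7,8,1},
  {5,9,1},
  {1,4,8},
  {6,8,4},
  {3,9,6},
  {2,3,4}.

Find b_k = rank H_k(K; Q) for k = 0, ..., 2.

Take the total order 1 < 2 < 3 < 4 < 5 < 6 < 7 < 8 < 9 on the vertex set. Then K (dimension 2) consists of the simplices:

  0-simplices (9): [1], [2], [3], [4], [5], [6], [7], [8], [9]
  1-simplices (27): (27 of them)
  2-simplices (18): [1,2,5], [1,2,7], [1,4,8], [1,4,9], [1,5,9], [1,7,8], [2,3,4], [2,3,5], [2,4,6], [2,6,7], [3,4,9], [3,5,8], [3,6,8], [3,6,9], [4,6,8], [5,7,8], [5,7,9], [6,7,9]

Hence C_0 ≅ Z^9, C_1 ≅ Z^27, C_2 ≅ Z^18.

The boundary map ∂_1: C_1 → C_0 maps an edge to its endpoints' difference, ∂[p,q] = q − p. For instance
  ∂[3,8] = [8] − [3].
The 9×27 boundary matrix has rank 8 and Smith normal form diag(1,1,1,1,1,1,1,1).

∂_2: C_2 → C_1 maps a triangle to the signed sum of its edges. For instance
  ∂[1,4,8] = [4,8] − [1,8] + [1,4],
  ∂[2,6,7] = [6,7] − [2,7] + [2,6].
As a 27×18 matrix over Z this has rank 18, with invariant factors (1,1,1,1,1,1,1,1,1,1,1,1,1,1,1,1,1,2).

From H_k ≅ ker(∂_k) / im(∂_{k+1}) we obtain:

  H_0: rank C_0 − rank ∂_1 = 9 − 8 = 1, and the invariant factors of ∂_1 are all 1, so H_0 = Z.
  H_1: rank ker ∂_1 − rank ∂_2 = (27 − 8) − 18 = 1, and ∂_2 has invariant factor 2 > 1, so H_1 = Z ⊕ Z_2.
  H_2: rank ker ∂_2 − rank ∂_3 = (18 − 18) − 0 = 0, and there is no ∂_3, so H_2 = 0.

(K is a triangulation of the Klein bottle.)

Hence the Betti numbers are b_0 = 1, b_1 = 1, b_2 = 0.

b_0 = 1, b_1 = 1, b_2 = 0.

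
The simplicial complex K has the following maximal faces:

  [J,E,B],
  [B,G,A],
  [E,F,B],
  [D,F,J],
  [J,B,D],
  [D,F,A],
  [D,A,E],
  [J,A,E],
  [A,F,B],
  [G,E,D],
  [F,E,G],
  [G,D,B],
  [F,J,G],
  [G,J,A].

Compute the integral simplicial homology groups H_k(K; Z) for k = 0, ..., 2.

We work with the vertex ordering A < B < D < E < F < G < J. The simplices of K, each written with vertices in increasing order, are:

  0-simplices (7): A, B, D, E, F, G, J
  1-simplices (21): AB, AD, AE, AF, AG, AJ, BD, BE, BF, BG, BJ, DE, DF, DG, DJ, EF, EG, EJ, FG, FJ, GJ
  2-simplices (14): ABF, ABG, ADE, ADF, AEJ, AGJ, BDG, BDJ, BEF, BEJ, DEG, DFJ, EFG, FGJ

giving chain groups C_0 ≅ Z^7, C_1 ≅ Z^21, C_2 ≅ Z^14.

∂_1: C_1 → C_0 sends each edge [p,q] (with p < q) to q − p.
The 7×21 boundary matrix has rank 6 and Smith normal form diag(1,1,1,1,1,1).

∂_2: C_2 → C_1 maps a triangle to the signed sum of its edges. For instance
  ∂BDJ = DJ − BJ + BD,
  ∂BEF = EF − BF + BE.
This gives a 21×14 integer matrix of rank 13; reducing to Smith normal form yields diagonal entries (1,1,1,1,1,1,1,1,1,1,1,1,1).

Now H_k = ker ∂_k / im ∂_{k+1}, so:

  H_0: rank C_0 − rank ∂_1 = 7 − 6 = 1, and the invariant factors of ∂_1 are all 1, so H_0 = Z.
  H_1: rank ker ∂_1 − rank ∂_2 = (21 − 6) − 13 = 2, and the invariant factors of ∂_2 are all 1, so H_1 = Z^2.
  H_2: rank ker ∂_2 − rank ∂_3 = (14 − 13) − 0 = 1, and there is no ∂_3, so H_2 = Z.

H_0 ≅ Z,  H_1 ≅ Z^2,  H_2 ≅ Z.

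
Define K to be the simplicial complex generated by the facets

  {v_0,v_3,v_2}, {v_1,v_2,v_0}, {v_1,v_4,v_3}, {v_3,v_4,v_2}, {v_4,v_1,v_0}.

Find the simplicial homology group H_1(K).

K has 5 vertices, 10 edges, 5 triangles.
rank ∂_1 = 4, rank ∂_2 = 5 ⇒ b_1 = 10 − 4 − 5 = 1; all invariant factors of ∂_2 are 1 so no torsion. So H_1 ≅ Z.

H_1 = Z.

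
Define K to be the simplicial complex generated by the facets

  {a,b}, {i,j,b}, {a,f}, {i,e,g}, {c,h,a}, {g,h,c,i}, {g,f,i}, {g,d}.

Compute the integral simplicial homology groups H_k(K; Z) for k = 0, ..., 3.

H_0 ≅ Z,  H_1 ≅ Z^2,  H_2 = 0,  H_3 = 0.

K has 10 vertices, 18 edges, 8 triangles, 1 3-simplex.
rank ∂_0 = 0, rank ∂_1 = 9 ⇒ b_0 = 10 − 0 − 9 = 1; all invariant factors of ∂_1 are 1 so no torsion. So H_0 ≅ Z.
rank ∂_1 = 9, rank ∂_2 = 7 ⇒ b_1 = 18 − 9 − 7 = 2; all invariant factors of ∂_2 are 1 so no torsion. So H_1 ≅ Z^2.
rank ∂_2 = 7, rank ∂_3 = 1 ⇒ b_2 = 8 − 7 − 1 = 0; all invariant factors of ∂_3 are 1 so no torsion. So H_2 ≅ 0.
rank ∂_3 = 1, rank ∂_4 = 0 ⇒ b_3 = 1 − 1 − 0 = 0. So H_3 ≅ 0.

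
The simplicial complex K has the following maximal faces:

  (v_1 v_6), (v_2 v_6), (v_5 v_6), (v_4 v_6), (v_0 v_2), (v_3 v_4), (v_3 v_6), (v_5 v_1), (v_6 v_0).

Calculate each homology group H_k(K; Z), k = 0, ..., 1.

H_0 = Z,  H_1 = Z^3.

Order the vertices as v_0 < v_1 < v_2 < v_3 < v_4 < v_5 < v_6. Listing each simplex with vertices in this order, K has dimension 1 with simplices:

  0-simplices (7): [v_0], [v_1], [v_2], [v_3], [v_4], [v_5], [v_6]
  1-simplices (9): [v_0,v_2], [v_0,v_6], [v_1,v_5], [v_1,v_6], [v_2,v_6], [v_3,v_4], [v_3,v_6], [v_4,v_6], [v_5,v_6]

so the chain groups are C_0 ≅ Z^7, C_1 ≅ Z^9.

Boundary ∂_1: C_1 → C_0 sends each edge [p,q] (with p < q) to q − p. For instance
  ∂[v_0,v_2] = [v_2] − [v_0].
As a 7×9 matrix over Z this has rank 6, with invariant factors (1,1,1,1,1,1).

Computing H_k = (kernel of ∂_k) / (image of ∂_{k+1}):

  H_0: rank C_0 − rank ∂_1 = 7 − 6 = 1, and the invariant factors of ∂_1 are all 1, so H_0 = Z.
  H_1: rank ker ∂_1 − rank ∂_2 = (9 − 6) − 0 = 3, and there is no ∂_2, so H_1 = Z^3.

(K is a triangulation of a wedge of 3 circles.)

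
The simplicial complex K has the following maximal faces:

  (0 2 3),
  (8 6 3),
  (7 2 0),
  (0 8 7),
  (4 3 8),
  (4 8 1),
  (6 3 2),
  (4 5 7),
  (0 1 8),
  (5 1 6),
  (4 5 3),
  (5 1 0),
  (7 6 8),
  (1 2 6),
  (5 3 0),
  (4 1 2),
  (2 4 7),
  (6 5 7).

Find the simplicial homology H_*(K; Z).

H_0 ≅ Z,  H_1 ≅ Z^2,  H_2 ≅ Z.

Fix the vertex order 0 < 1 < 2 < 3 < 4 < 5 < 6 < 7 < 8 and write every simplex with vertices in increasing order. Then dim K = 2 and the simplices of K are:

  0-simplices (9): [0], [1], [2], [3], [4], [5], [6], [7], [8]
  1-simplices (27): (27 of them)
  2-simplices (18): [0,1,5], [0,1,8], [0,2,3], [0,2,7], [0,3,5], [0,7,8], [1,2,4], [1,2,6], [1,4,8], [1,5,6], [2,3,6], [2,4,7], [3,4,5], [3,4,8], [3,6,8], [4,5,7], [5,6,7], [6,7,8]

giving chain groups C_0 ≅ Z^9, C_1 ≅ Z^27, C_2 ≅ Z^18.

The boundary map ∂_1: C_1 → C_0 is given by ∂[p,q] = [q] − [p]. For instance
  ∂[0,1] = [1] − [0].
This gives a 9×27 integer matrix of rank 8; reducing to Smith normal form yields diagonal entries (1,1,1,1,1,1,1,1).

∂_2: C_2 → C_1 maps a triangle to the signed sum of its edges. For instance
  ∂[3,4,5] = [4,5] − [3,5] + [3,4],
  ∂[3,4,8] = [4,8] − [3,8] + [3,4].
As a 27×18 matrix over Z this has rank 17, with invariant factors (1,1,1,1,1,1,1,1,1,1,1,1,1,1,1,1,1).

Now H_k = ker ∂_k / im ∂_{k+1}, so:

  H_0: rank C_0 − rank ∂_1 = 9 − 8 = 1, and the invariant factors of ∂_1 are all 1, so H_0 ≅ Z.
  H_1: rank ker ∂_1 − rank ∂_2 = (27 − 8) − 17 = 2, and the invariant factors of ∂_2 are all 1, so H_1 ≅ Z^2.
  H_2: rank ker ∂_2 − rank ∂_3 = (18 − 17) − 0 = 1, and there is no ∂_3, so H_2 ≅ Z.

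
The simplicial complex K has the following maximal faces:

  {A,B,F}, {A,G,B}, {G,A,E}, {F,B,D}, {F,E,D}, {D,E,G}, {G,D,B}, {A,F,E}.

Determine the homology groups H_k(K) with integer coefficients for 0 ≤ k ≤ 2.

H_0 = Z,  H_1 = 0,  H_2 = Z.

Order the vertices as A < B < D < E < F < G. Listing each simplex with vertices in this order, K has dimension 2 with simplices:

  0-simplices (6): A, B, D, E, F, G
  1-simplices (12): AB, AE, AF, AG, BD, BF, BG, DE, DF, DG, EF, EG
  2-simplices (8): ABF, ABG, AEF, AEG, BDF, BDG, DEF, DEG

so the chain groups are C_0 ≅ Z^6, C_1 ≅ Z^12, C_2 ≅ Z^8.

Boundary ∂_1: C_1 → C_0 sends each edge [p,q] (with p < q) to q − p.
The resulting 6×12 matrix has rank 5, and its Smith normal form has invariant factors (1,1,1,1,1).

The boundary map ∂_2: C_2 → C_1 maps a triangle to the signed sum of its edges. For instance
  ∂DEG = EG − DG + DE,
  ∂DEF = EF − DF + DE.
As a 12×8 matrix over Z this has rank 7, with invariant factors (1,1,1,1,1,1,1).

Computing H_k = (kernel of ∂_k) / (image of ∂_{k+1}):

  H_0: rank C_0 − rank ∂_1 = 6 − 5 = 1, and the invariant factors of ∂_1 are all 1, so H_0 = Z.
  H_1: rank ker ∂_1 − rank ∂_2 = (12 − 5) − 7 = 0, and the invariant factors of ∂_2 are all 1, so H_1 = 0.
  H_2: rank ker ∂_2 − rank ∂_3 = (8 − 7) − 0 = 1, and there is no ∂_3, so H_2 = Z.

As a check, the Euler characteristic is 6 − 12 + 8 = 2, which agrees with 1 − 0 + 1 = 2.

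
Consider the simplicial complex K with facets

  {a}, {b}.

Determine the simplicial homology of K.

We work with the vertex ordering a < b. The simplices of K, each written with vertices in increasing order, are:

  0-simplices (2): a, b

Hence C_0 ≅ Z^2.

Reading off H_k = ker ∂_k / im ∂_{k+1}:

  H_0: rank C_0 − rank ∂_1 = 2 − 0 = 2, and there is no ∂_1, so H_0 ≅ Z^2.

H_0 = Z^2.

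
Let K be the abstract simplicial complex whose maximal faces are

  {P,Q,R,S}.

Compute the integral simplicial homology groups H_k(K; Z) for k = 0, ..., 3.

H_0 = Z,  H_1 = 0,  H_2 = 0,  H_3 = 0.

Take the total order P < Q < R < S on the vertex set. Then K (dimension 3) consists of the simplices:

  0-simplices (4): P, Q, R, S
  1-simplices (6): PQ, PR, PS, QR, QS, RS
  2-simplices (4): PQR, PQS, PRS, QRS
  3-simplices (1): PQRS

giving chain groups C_0 ≅ Z^4, C_1 ≅ Z^6, C_2 ≅ Z^4, C_3 ≅ Z^1.

Boundary ∂_1: C_1 → C_0 maps an edge to its endpoints' difference, ∂[p,q] = q − p. For instance
  ∂PR = R − P.
The 4×6 boundary matrix has rank 3 and Smith normal form diag(1,1,1).

∂_2: C_2 → C_1 acts by ∂[p,q,r] = [q,r] − [p,r] + [p,q]. For instance
  ∂PQS = QS − PS + PQ,
  ∂QRS = RS − QS + QR.
The 6×4 boundary matrix has rank 3 and Smith normal form diag(1,1,1).

∂_3: C_3 → C_2 sends each 3-simplex σ to the alternating sum Σ_i (−1)^i (σ with its i-th vertex removed). For instance
  ∂PQRS = QRS − PRS + PQS − PQR.
The 4×1 boundary matrix has rank 1 and Smith normal form diag(1).

Computing H_k = (kernel of ∂_k) / (image of ∂_{k+1}):

  H_0: rank C_0 − rank ∂_1 = 4 − 3 = 1, and the invariant factors of ∂_1 are all 1, so H_0 = Z.
  H_1: rank ker ∂_1 − rank ∂_2 = (6 − 3) − 3 = 0, and the invariant factors of ∂_2 are all 1, so H_1 = 0.
  H_2: rank ker ∂_2 − rank ∂_3 = (4 − 3) − 1 = 0, and the invariant factors of ∂_3 are all 1, so H_2 = 0.
  H_3: rank ker ∂_3 − rank ∂_4 = (1 − 1) − 0 = 0, and there is no ∂_4, so H_3 = 0.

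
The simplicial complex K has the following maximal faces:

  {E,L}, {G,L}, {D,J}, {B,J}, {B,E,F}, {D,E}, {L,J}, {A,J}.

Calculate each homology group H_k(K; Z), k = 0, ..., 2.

H_0 ≅ Z,  H_1 ≅ Z^2,  H_2 = 0.

Order the vertices as A < B < D < E < F < G < J < L. Listing each simplex with vertices in this order, K has dimension 2 with simplices:

  0-simplices (8): A, B, D, E, F, G, J, L
  1-simplices (10): AJ, BE, BF, BJ, DE, DJ, EF, EL, GL, JL
  2-simplices (1): BEF

so the chain groups are C_0 ≅ Z^8, C_1 ≅ Z^10, C_2 ≅ Z^1.

∂_1: C_1 → C_0 sends each edge [p,q] (with p < q) to q − p. For instance
  ∂BJ = J − B.
The 8×10 boundary matrix has rank 7 and Smith normal form diag(1,1,1,1,1,1,1).

Boundary ∂_2: C_2 → C_1 maps a triangle to the signed sum of its edges. For instance
  ∂BEF = EF − BF + BE.
This gives a 10×1 integer matrix of rank 1; reducing to Smith normal form yields diagonal entries (1).

Reading off H_k = ker ∂_k / im ∂_{k+1}:

  H_0: rank C_0 − rank ∂_1 = 8 − 7 = 1, and the invariant factors of ∂_1 are all 1, so H_0 ≅ Z.
  H_1: rank ker ∂_1 − rank ∂_2 = (10 − 7) − 1 = 2, and the invariant factors of ∂_2 are all 1, so H_1 ≅ Z^2.
  H_2: rank ker ∂_2 − rank ∂_3 = (1 − 1) − 0 = 0, and there is no ∂_3, so H_2 ≅ 0.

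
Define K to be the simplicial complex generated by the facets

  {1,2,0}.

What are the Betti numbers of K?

Fix the vertex order 0 < 1 < 2 and write every simplex with vertices in increasing order. Then dim K = 2 and the simplices of K are:

  0-simplices (3): [0], [1], [2]
  1-simplices (3): [0,1], [0,2], [1,2]
  2-simplices (1): [0,1,2]

Hence C_0 ≅ Z^3, C_1 ≅ Z^3, C_2 ≅ Z^1.

The boundary map ∂_1: C_1 → C_0 is given by ∂[p,q] = [q] − [p]. For instance
  ∂[1,2] = [2] − [1].
As a 3×3 matrix over Z this has rank 2, with invariant factors (1,1).

∂_2: C_2 → C_1 acts by ∂[p,q,r] = [q,r] − [p,r] + [p,q]. For instance
  ∂[0,1,2] = [1,2] − [0,2] + [0,1].
As a 3×1 matrix over Z this has rank 1, with invariant factors (1).

Now H_k = ker ∂_k / im ∂_{k+1}, so:

  H_0: rank C_0 − rank ∂_1 = 3 − 2 = 1, and the invariant factors of ∂_1 are all 1, so H_0 = Z.
  H_1: rank ker ∂_1 − rank ∂_2 = (3 − 2) − 1 = 0, and the invariant factors of ∂_2 are all 1, so H_1 = 0.
  H_2: rank ker ∂_2 − rank ∂_3 = (1 − 1) − 0 = 0, and there is no ∂_3, so H_2 = 0.

As a check, the Euler characteristic is 3 − 3 + 1 = 1, which agrees with 1 − 0 + 0 = 1.

Hence the Betti numbers are b_0 = 1, b_1 = 0, b_2 = 0.

b_0 = 1, b_1 = 0, b_2 = 0.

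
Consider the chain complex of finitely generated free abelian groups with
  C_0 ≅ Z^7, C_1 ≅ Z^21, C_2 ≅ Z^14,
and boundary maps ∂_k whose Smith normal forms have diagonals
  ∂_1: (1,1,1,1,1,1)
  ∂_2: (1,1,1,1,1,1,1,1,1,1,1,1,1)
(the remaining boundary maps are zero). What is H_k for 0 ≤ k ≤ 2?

H_0 ≅ Z,  H_1 ≅ Z^2,  H_2 ≅ Z.

H_0: b_0 = 7 − 0 − 6 = 1; torsion from ∂_1 factors > 1: none. So H_0 ≅ Z.
H_1: b_1 = 21 − 6 − 13 = 2; torsion from ∂_2 factors > 1: none. So H_1 ≅ Z^2.
H_2: b_2 = 14 − 13 − 0 = 1; torsion from ∂_3 factors > 1: none. So H_2 ≅ Z.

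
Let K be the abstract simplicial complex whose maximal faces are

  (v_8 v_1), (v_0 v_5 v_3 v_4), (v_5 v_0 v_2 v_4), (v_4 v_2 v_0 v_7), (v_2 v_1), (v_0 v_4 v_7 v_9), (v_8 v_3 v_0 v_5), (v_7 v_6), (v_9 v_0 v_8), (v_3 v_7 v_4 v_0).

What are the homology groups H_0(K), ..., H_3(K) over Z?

H_0 ≅ Z,  H_1 ≅ Z,  H_2 = 0,  H_3 = 0.

Take the total order v_0 < v_1 < v_2 < v_3 < v_4 < v_5 < v_6 < v_7 < v_8 < v_9 on the vertex set. Then K (dimension 3) consists of the simplices:

  0-simplices (10): [v_0], [v_1], [v_2], [v_3], [v_4], [v_5], [v_6], [v_7], [v_8], [v_9]
  1-simplices (23): (23 of them)
  2-simplices (19): (19 of them)
  3-simplices (6): [v_0,v_2,v_4,v_5], [v_0,v_2,v_4,v_7], [v_0,v_3,v_4,v_5], [v_0,v_3,v_4,v_7], [v_0,v_3,v_5,v_8], [v_0,v_4,v_7,v_9]

giving chain groups C_0 ≅ Z^10, C_1 ≅ Z^23, C_2 ≅ Z^19, C_3 ≅ Z^6.

∂_1: C_1 → C_0 is given by ∂[p,q] = [q] − [p]. For instance
  ∂[v_3,v_5] = [v_5] − [v_3].
As a 10×23 matrix over Z this has rank 9, with invariant factors (1,1,1,1,1,1,1,1,1).

Boundary ∂_2: C_2 → C_1 acts by ∂[p,q,r] = [q,r] − [p,r] + [p,q]. For instance
  ∂[v_0,v_3,v_7] = [v_3,v_7] − [v_0,v_7] + [v_0,v_3],
  ∂[v_0,v_5,v_8] = [v_5,v_8] − [v_0,v_8] + [v_0,v_5].
As a 23×19 matrix over Z this has rank 13, with invariant factors (1,1,1,1,1,1,1,1,1,1,1,1,1).

Boundary ∂_3: C_3 → C_2 sends each 3-simplex σ to the alternating sum Σ_i (−1)^i (σ with its i-th vertex removed). For instance
  ∂[v_0,v_4,v_7,v_9] = [v_4,v_7,v_9] − [v_0,v_7,v_9] + [v_0,v_4,v_9] − [v_0,v_4,v_7],
  ∂[v_0,v_2,v_4,v_7] = [v_2,v_4,v_7] − [v_0,v_4,v_7] + [v_0,v_2,v_7] − [v_0,v_2,v_4].
The resulting 19×6 matrix has rank 6, and its Smith normal form has invariant factors (1,1,1,1,1,1).

Computing H_k = (kernel of ∂_k) / (image of ∂_{k+1}):

  H_0: rank C_0 − rank ∂_1 = 10 − 9 = 1, and the invariant factors of ∂_1 are all 1, so H_0 ≅ Z.
  H_1: rank ker ∂_1 − rank ∂_2 = (23 − 9) − 13 = 1, and the invariant factors of ∂_2 are all 1, so H_1 ≅ Z.
  H_2: rank ker ∂_2 − rank ∂_3 = (19 − 13) − 6 = 0, and the invariant factors of ∂_3 are all 1, so H_2 ≅ 0.
  H_3: rank ker ∂_3 − rank ∂_4 = (6 − 6) − 0 = 0, and there is no ∂_4, so H_3 ≅ 0.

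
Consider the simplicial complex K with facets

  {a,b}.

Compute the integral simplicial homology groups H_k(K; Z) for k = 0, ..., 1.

Take the total order a < b on the vertex set. Then K (dimension 1) consists of the simplices:

  0-simplices (2): a, b
  1-simplices (1): ab

giving chain groups C_0 ≅ Z^2, C_1 ≅ Z^1.

∂_1: C_1 → C_0 is given by ∂[p,q] = [q] − [p]. For instance
  ∂ab = b − a.
As a 2×1 matrix over Z this has rank 1, with invariant factors (1).

From H_k ≅ ker(∂_k) / im(∂_{k+1}) we obtain:

  H_0: rank C_0 − rank ∂_1 = 2 − 1 = 1, and the invariant factors of ∂_1 are all 1, so H_0 = Z.
  H_1: rank ker ∂_1 − rank ∂_2 = (1 − 1) − 0 = 0, and there is no ∂_2, so H_1 = 0.

As a check, the Euler characteristic is 2 − 1 = 1, which agrees with 1 − 0 = 1.

H_0 ≅ Z,  H_1 = 0.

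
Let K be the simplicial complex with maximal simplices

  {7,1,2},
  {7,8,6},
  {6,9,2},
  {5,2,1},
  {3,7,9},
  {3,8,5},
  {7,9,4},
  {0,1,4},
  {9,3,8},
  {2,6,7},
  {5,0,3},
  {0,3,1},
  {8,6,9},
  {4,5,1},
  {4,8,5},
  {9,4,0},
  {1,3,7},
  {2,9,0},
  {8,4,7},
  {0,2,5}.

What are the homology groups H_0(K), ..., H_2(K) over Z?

H_0 ≅ Z,  H_1 ≅ Z ⊕ Z_2,  H_2 = 0.

K has 10 vertices, 30 edges, 20 triangles.
rank ∂_0 = 0, rank ∂_1 = 9 ⇒ b_0 = 10 − 0 − 9 = 1; all invariant factors of ∂_1 are 1 so no torsion. So H_0 ≅ Z.
rank ∂_1 = 9, rank ∂_2 = 20 ⇒ b_1 = 30 − 9 − 20 = 1; ∂_2 has invariant factor(s) [2] giving torsion. So H_1 ≅ Z ⊕ Z_2.
rank ∂_2 = 20, rank ∂_3 = 0 ⇒ b_2 = 20 − 20 − 0 = 0. So H_2 ≅ 0.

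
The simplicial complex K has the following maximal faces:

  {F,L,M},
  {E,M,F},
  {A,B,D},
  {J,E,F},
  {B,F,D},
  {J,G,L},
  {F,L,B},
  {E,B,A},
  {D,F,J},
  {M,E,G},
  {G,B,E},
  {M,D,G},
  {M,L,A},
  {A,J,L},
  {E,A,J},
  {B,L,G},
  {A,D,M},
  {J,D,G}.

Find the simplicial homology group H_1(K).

Take the total order A < B < D < E < F < G < J < L < M on the vertex set. Then K (dimension 2) consists of the simplices:

  0-simplices (9): A, B, D, E, F, G, J, L, M
  1-simplices (27): AB, AD, AE, AJ, AL, AM, BD, BE, BF, BG, BL, DF, DG, DJ, DM, EF, EG, EJ, EM, FJ, FL, FM, GJ, GL, GM, JL, LM
  2-simplices (18): ABD, ABE, ADM, AEJ, AJL, ALM, BDF, BEG, BFL, BGL, DFJ, DGJ, DGM, EFJ, EFM, EGM, FLM, GJL

so the chain groups are C_0 ≅ Z^9, C_1 ≅ Z^27, C_2 ≅ Z^18.

Boundary ∂_1: C_1 → C_0 is given by ∂[p,q] = [q] − [p].
The 9×27 boundary matrix has rank 8 and Smith normal form diag(1,1,1,1,1,1,1,1).

∂_2: C_2 → C_1 acts by ∂[p,q,r] = [q,r] − [p,r] + [p,q]. For instance
  ∂EFJ = FJ − EJ + EF,
  ∂DGJ = GJ − DJ + DG.
The resulting 27×18 matrix has rank 17, and its Smith normal form has invariant factors (1,1,1,1,1,1,1,1,1,1,1,1,1,1,1,1,1).

From H_k ≅ ker(∂_k) / im(∂_{k+1}) we obtain:

  H_1: rank ker ∂_1 − rank ∂_2 = (27 − 8) − 17 = 2, and the invariant factors of ∂_2 are all 1, so H_1 = Z^2.

(K is a triangulation of the torus T^2.)

H_1 ≅ Z^2.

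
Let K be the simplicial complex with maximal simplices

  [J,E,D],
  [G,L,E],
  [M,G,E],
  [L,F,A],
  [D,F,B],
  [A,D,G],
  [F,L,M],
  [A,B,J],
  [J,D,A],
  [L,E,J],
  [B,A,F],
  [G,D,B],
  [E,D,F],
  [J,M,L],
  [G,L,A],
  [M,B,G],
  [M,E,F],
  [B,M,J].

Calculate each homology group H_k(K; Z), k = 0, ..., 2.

Order the vertices as A < B < D < E < F < G < J < L < M. Listing each simplex with vertices in this order, K has dimension 2 with simplices:

  0-simplices (9): A, B, D, E, F, G, J, L, M
  1-simplices (27): AB, AD, AF, AG, AJ, AL, BD, BF, BG, BJ, BM, DE, DF, DG, DJ, EF, EG, EJ, EL, EM, FL, FM, GL, GM, JL, JM, LM
  2-simplices (18): ABF, ABJ, ADG, ADJ, AFL, AGL, BDF, BDG, BGM, BJM, DEF, DEJ, EFM, EGL, EGM, EJL, FLM, JLM

giving chain groups C_0 ≅ Z^9, C_1 ≅ Z^27, C_2 ≅ Z^18.

∂_1: C_1 → C_0 sends each edge [p,q] (with p < q) to q − p.
The 9×27 boundary matrix has rank 8 and Smith normal form diag(1,1,1,1,1,1,1,1).

The boundary map ∂_2: C_2 → C_1 sends each 2-simplex [p,q,r] to [q,r] − [p,r] + [p,q]. For instance
  ∂AGL = GL − AL + AG,
  ∂BDF = DF − BF + BD.
This gives a 27×18 integer matrix of rank 18; reducing to Smith normal form yields diagonal entries (1,1,1,1,1,1,1,1,1,1,1,1,1,1,1,1,1,2).

From H_k ≅ ker(∂_k) / im(∂_{k+1}) we obtain:

  H_0: rank C_0 − rank ∂_1 = 9 − 8 = 1, and the invariant factors of ∂_1 are all 1, so H_0 = Z.
  H_1: rank ker ∂_1 − rank ∂_2 = (27 − 8) − 18 = 1, and ∂_2 has invariant factor 2 > 1, so H_1 = Z ⊕ Z_2.
  H_2: rank ker ∂_2 − rank ∂_3 = (18 − 18) − 0 = 0, and there is no ∂_3, so H_2 = 0.

As a check, the Euler characteristic is 9 − 27 + 18 = 0, which agrees with 1 − 1 + 0 = 0.
(K is a triangulation of the Klein bottle.)

H_0 ≅ Z,  H_1 ≅ Z ⊕ Z_2,  H_2 = 0.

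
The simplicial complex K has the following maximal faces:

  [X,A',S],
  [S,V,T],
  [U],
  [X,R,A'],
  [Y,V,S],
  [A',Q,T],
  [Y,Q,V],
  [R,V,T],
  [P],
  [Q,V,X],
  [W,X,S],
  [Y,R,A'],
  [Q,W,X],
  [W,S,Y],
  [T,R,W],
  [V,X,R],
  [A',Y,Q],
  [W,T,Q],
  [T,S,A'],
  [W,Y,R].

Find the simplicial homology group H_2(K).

Order the vertices as P < Q < R < S < T < U < V < W < X < Y < A'. Listing each simplex with vertices in this order, K has dimension 2 with simplices:

  0-simplices (11): [P], [Q], [R], [S], [T], [U], [V], [W], [X], [Y], [A']
  1-simplices (27): (27 of them)
  2-simplices (18): (18 of them)

so the chain groups are C_0 ≅ Z^11, C_1 ≅ Z^27, C_2 ≅ Z^18.

∂_1: C_1 → C_0 is given by ∂[p,q] = [q] − [p].
The 11×27 boundary matrix has rank 8 and Smith normal form diag(1,1,1,1,1,1,1,1).

∂_2: C_2 → C_1 sends each 2-simplex [p,q,r] to [q,r] − [p,r] + [p,q]. For instance
  ∂[S,T,A'] = [T,A'] − [S,A'] + [S,T],
  ∂[S,V,Y] = [V,Y] − [S,Y] + [S,V].
This gives a 27×18 integer matrix of rank 17; reducing to Smith normal form yields diagonal entries (1,1,1,1,1,1,1,1,1,1,1,1,1,1,1,1,1).

Computing H_k = (kernel of ∂_k) / (image of ∂_{k+1}):

  H_2: rank ker ∂_2 − rank ∂_3 = (18 − 17) − 0 = 1, and there is no ∂_3, so H_2 = Z.

H_2 ≅ Z.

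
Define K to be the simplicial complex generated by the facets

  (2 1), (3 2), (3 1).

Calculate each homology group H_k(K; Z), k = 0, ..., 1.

H_0 = Z,  H_1 = Z.

Order the vertices as 1 < 2 < 3. Listing each simplex with vertices in this order, K has dimension 1 with simplices:

  0-simplices (3): [1], [2], [3]
  1-simplices (3): [1,2], [1,3], [2,3]

giving chain groups C_0 ≅ Z^3, C_1 ≅ Z^3.

The boundary map ∂_1: C_1 → C_0 is given by ∂[p,q] = [q] − [p]. For instance
  ∂[1,2] = [2] − [1].
As a 3×3 matrix over Z this has rank 2, with invariant factors (1,1).

Computing H_k = (kernel of ∂_k) / (image of ∂_{k+1}):

  H_0: rank C_0 − rank ∂_1 = 3 − 2 = 1, and the invariant factors of ∂_1 are all 1, so H_0 = Z.
  H_1: rank ker ∂_1 − rank ∂_2 = (3 − 2) − 0 = 1, and there is no ∂_2, so H_1 = Z.

(K is a triangulation of the circle S^1.)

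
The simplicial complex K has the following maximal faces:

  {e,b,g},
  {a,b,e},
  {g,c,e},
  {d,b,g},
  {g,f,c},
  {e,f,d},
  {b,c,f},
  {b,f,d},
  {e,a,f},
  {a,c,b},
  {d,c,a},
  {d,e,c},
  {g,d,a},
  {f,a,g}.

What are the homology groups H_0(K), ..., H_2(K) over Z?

Order the vertices as a < b < c < d < e < f < g. Listing each simplex with vertices in this order, K has dimension 2 with simplices:

  0-simplices (7): a, b, c, d, e, f, g
  1-simplices (21): ab, ac, ad, ae, af, ag, bc, bd, be, bf, bg, cd, ce, cf, cg, de, df, dg, ef, eg, fg
  2-simplices (14): abc, abe, acd, adg, aef, afg, bcf, bdf, bdg, beg, cde, ceg, cfg, def

so the chain groups are C_0 ≅ Z^7, C_1 ≅ Z^21, C_2 ≅ Z^14.

∂_1: C_1 → C_0 sends each edge [p,q] (with p < q) to q − p.
As a 7×21 matrix over Z this has rank 6, with invariant factors (1,1,1,1,1,1).

∂_2: C_2 → C_1 acts by ∂[p,q,r] = [q,r] − [p,r] + [p,q]. For instance
  ∂afg = fg − ag + af,
  ∂cde = de − ce + cd.
As a 21×14 matrix over Z this has rank 13, with invariant factors (1,1,1,1,1,1,1,1,1,1,1,1,1).

Computing H_k = (kernel of ∂_k) / (image of ∂_{k+1}):

  H_0: rank C_0 − rank ∂_1 = 7 − 6 = 1, and the invariant factors of ∂_1 are all 1, so H_0 ≅ Z.
  H_1: rank ker ∂_1 − rank ∂_2 = (21 − 6) − 13 = 2, and the invariant factors of ∂_2 are all 1, so H_1 ≅ Z^2.
  H_2: rank ker ∂_2 − rank ∂_3 = (14 − 13) − 0 = 1, and there is no ∂_3, so H_2 ≅ Z.

H_0 = Z,  H_1 = Z^2,  H_2 = Z.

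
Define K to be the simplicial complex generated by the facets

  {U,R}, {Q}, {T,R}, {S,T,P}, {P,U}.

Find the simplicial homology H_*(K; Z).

H_0 ≅ Z^2,  H_1 ≅ Z,  H_2 = 0.

We work with the vertex ordering P < Q < R < S < T < U. The simplices of K, each written with vertices in increasing order, are:

  0-simplices (6): P, Q, R, S, T, U
  1-simplices (6): PS, PT, PU, RT, RU, ST
  2-simplices (1): PST

giving chain groups C_0 ≅ Z^6, C_1 ≅ Z^6, C_2 ≅ Z^1.

∂_1: C_1 → C_0 maps an edge to its endpoints' difference, ∂[p,q] = q − p.
The resulting 6×6 matrix has rank 4, and its Smith normal form has invariant factors (1,1,1,1).

Boundary ∂_2: C_2 → C_1 sends each 2-simplex [p,q,r] to [q,r] − [p,r] + [p,q]. For instance
  ∂PST = ST − PT + PS.
This gives a 6×1 integer matrix of rank 1; reducing to Smith normal form yields diagonal entries (1).

Computing H_k = (kernel of ∂_k) / (image of ∂_{k+1}):

  H_0: rank C_0 − rank ∂_1 = 6 − 4 = 2, and the invariant factors of ∂_1 are all 1, so H_0 = Z^2.
  H_1: rank ker ∂_1 − rank ∂_2 = (6 − 4) − 1 = 1, and the invariant factors of ∂_2 are all 1, so H_1 = Z.
  H_2: rank ker ∂_2 − rank ∂_3 = (1 − 1) − 0 = 0, and there is no ∂_3, so H_2 = 0.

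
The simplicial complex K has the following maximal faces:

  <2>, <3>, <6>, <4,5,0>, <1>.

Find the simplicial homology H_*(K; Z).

H_0 ≅ Z^5,  H_1 = 0,  H_2 = 0.

K has 7 vertices, 3 edges, 1 triangle.
rank ∂_0 = 0, rank ∂_1 = 2 ⇒ b_0 = 7 − 0 − 2 = 5; all invariant factors of ∂_1 are 1 so no torsion. So H_0 ≅ Z^5.
rank ∂_1 = 2, rank ∂_2 = 1 ⇒ b_1 = 3 − 2 − 1 = 0; all invariant factors of ∂_2 are 1 so no torsion. So H_1 ≅ 0.
rank ∂_2 = 1, rank ∂_3 = 0 ⇒ b_2 = 1 − 1 − 0 = 0. So H_2 ≅ 0.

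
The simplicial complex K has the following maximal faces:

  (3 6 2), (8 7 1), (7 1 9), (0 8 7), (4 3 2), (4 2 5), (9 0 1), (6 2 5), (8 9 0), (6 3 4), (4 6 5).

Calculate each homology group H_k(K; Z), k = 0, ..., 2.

Take the total order 0 < 1 < 2 < 3 < 4 < 5 < 6 < 7 < 8 < 9 on the vertex set. Then K (dimension 2) consists of the simplices:

  0-simplices (10): [0], [1], [2], [3], [4], [5], [6], [7], [8], [9]
  1-simplices (19): [0,1], [0,7], [0,8], [0,9], [1,7], [1,8], [1,9], [2,3], [2,4], [2,5], [2,6], [3,4], [3,6], [4,5], [4,6], [5,6], [7,8], [7,9], [8,9]
  2-simplices (11): [0,1,9], [0,7,8], [0,8,9], [1,7,8], [1,7,9], [2,3,4], [2,3,6], [2,4,5], [2,5,6], [3,4,6], [4,5,6]

so the chain groups are C_0 ≅ Z^10, C_1 ≅ Z^19, C_2 ≅ Z^11.

∂_1: C_1 → C_0 is given by ∂[p,q] = [q] − [p]. For instance
  ∂[0,9] = [9] − [0].
This gives a 10×19 integer matrix of rank 8; reducing to Smith normal form yields diagonal entries (1,1,1,1,1,1,1,1).

Boundary ∂_2: C_2 → C_1 sends each 2-simplex [p,q,r] to [q,r] − [p,r] + [p,q]. For instance
  ∂[2,3,6] = [3,6] − [2,6] + [2,3],
  ∂[1,7,8] = [7,8] − [1,8] + [1,7].
The 19×11 boundary matrix has rank 10 and Smith normal form diag(1,1,1,1,1,1,1,1,1,1).

From H_k ≅ ker(∂_k) / im(∂_{k+1}) we obtain:

  H_0: rank C_0 − rank ∂_1 = 10 − 8 = 2, and the invariant factors of ∂_1 are all 1, so H_0 ≅ Z^2.
  H_1: rank ker ∂_1 − rank ∂_2 = (19 − 8) − 10 = 1, and the invariant factors of ∂_2 are all 1, so H_1 ≅ Z.
  H_2: rank ker ∂_2 − rank ∂_3 = (11 − 10) − 0 = 1, and there is no ∂_3, so H_2 ≅ Z.

(K is a triangulation of the disjoint union of the 2-sphere S^2 and the Möbius band.)

H_0 = Z^2,  H_1 = Z,  H_2 = Z.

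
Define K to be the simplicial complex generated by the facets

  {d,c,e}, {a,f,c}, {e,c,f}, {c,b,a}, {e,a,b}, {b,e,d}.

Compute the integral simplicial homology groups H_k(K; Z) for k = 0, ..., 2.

Order the vertices as a < b < c < d < e < f. Listing each simplex with vertices in this order, K has dimension 2 with simplices:

  0-simplices (6): a, b, c, d, e, f
  1-simplices (12): ab, ac, ae, af, bc, bd, be, cd, ce, cf, de, ef
  2-simplices (6): abc, abe, acf, bde, cde, cef

Hence C_0 ≅ Z^6, C_1 ≅ Z^12, C_2 ≅ Z^6.

Boundary ∂_1: C_1 → C_0 maps an edge to its endpoints' difference, ∂[p,q] = q − p.
The resulting 6×12 matrix has rank 5, and its Smith normal form has invariant factors (1,1,1,1,1).

∂_2: C_2 → C_1 sends each 2-simplex [p,q,r] to [q,r] − [p,r] + [p,q]. For instance
  ∂acf = cf − af + ac,
  ∂abe = be − ae + ab.
As a 12×6 matrix over Z this has rank 6, with invariant factors (1,1,1,1,1,1).

Reading off H_k = ker ∂_k / im ∂_{k+1}:

  H_0: rank C_0 − rank ∂_1 = 6 − 5 = 1, and the invariant factors of ∂_1 are all 1, so H_0 = Z.
  H_1: rank ker ∂_1 − rank ∂_2 = (12 − 5) − 6 = 1, and the invariant factors of ∂_2 are all 1, so H_1 = Z.
  H_2: rank ker ∂_2 − rank ∂_3 = (6 − 6) − 0 = 0, and there is no ∂_3, so H_2 = 0.

As a check, the Euler characteristic is 6 − 12 + 6 = 0, which agrees with 1 − 1 + 0 = 0.

H_0 = Z,  H_1 = Z,  H_2 = 0.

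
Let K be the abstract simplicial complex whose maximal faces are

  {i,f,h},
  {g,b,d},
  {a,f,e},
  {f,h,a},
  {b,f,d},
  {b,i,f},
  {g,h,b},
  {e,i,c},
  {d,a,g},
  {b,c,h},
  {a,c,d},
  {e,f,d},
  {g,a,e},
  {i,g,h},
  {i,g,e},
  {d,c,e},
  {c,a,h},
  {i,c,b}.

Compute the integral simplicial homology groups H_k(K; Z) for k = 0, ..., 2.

H_0 = Z,  H_1 = Z ⊕ Z/2,  H_2 = 0.

Take the total order a < b < c < d < e < f < g < h < i on the vertex set. Then K (dimension 2) consists of the simplices:

  0-simplices (9): a, b, c, d, e, f, g, h, i
  1-simplices (27): ac, ad, ae, af, ag, ah, bc, bd, bf, bg, bh, bi, cd, ce, ch, ci, de, df, dg, ef, eg, ei, fh, fi, gh, gi, hi
  2-simplices (18): acd, ach, adg, aef, aeg, afh, bch, bci, bdf, bdg, bfi, bgh, cde, cei, def, egi, fhi, ghi

giving chain groups C_0 ≅ Z^9, C_1 ≅ Z^27, C_2 ≅ Z^18.

∂_1: C_1 → C_0 sends each edge [p,q] (with p < q) to q − p. For instance
  ∂hi = i − h.
The resulting 9×27 matrix has rank 8, and its Smith normal form has invariant factors (1,1,1,1,1,1,1,1).

Boundary ∂_2: C_2 → C_1 maps a triangle to the signed sum of its edges. For instance
  ∂ghi = hi − gi + gh,
  ∂afh = fh − ah + af.
This gives a 27×18 integer matrix of rank 18; reducing to Smith normal form yields diagonal entries (1,1,1,1,1,1,1,1,1,1,1,1,1,1,1,1,1,2).

Now H_k = ker ∂_k / im ∂_{k+1}, so:

  H_0: rank C_0 − rank ∂_1 = 9 − 8 = 1, and the invariant factors of ∂_1 are all 1, so H_0 ≅ Z.
  H_1: rank ker ∂_1 − rank ∂_2 = (27 − 8) − 18 = 1, and ∂_2 has invariant factor 2 > 1, so H_1 ≅ Z ⊕ Z/2.
  H_2: rank ker ∂_2 − rank ∂_3 = (18 − 18) − 0 = 0, and there is no ∂_3, so H_2 ≅ 0.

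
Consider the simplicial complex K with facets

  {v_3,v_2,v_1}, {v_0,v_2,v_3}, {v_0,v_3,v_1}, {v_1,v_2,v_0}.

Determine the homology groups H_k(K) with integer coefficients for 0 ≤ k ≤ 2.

Order the vertices as v_0 < v_1 < v_2 < v_3. Listing each simplex with vertices in this order, K has dimension 2 with simplices:

  0-simplices (4): [v_0], [v_1], [v_2], [v_3]
  1-simplices (6): [v_0,v_1], [v_0,v_2], [v_0,v_3], [v_1,v_2], [v_1,v_3], [v_2,v_3]
  2-simplices (4): [v_0,v_1,v_2], [v_0,v_1,v_3], [v_0,v_2,v_3], [v_1,v_2,v_3]

Hence C_0 ≅ Z^4, C_1 ≅ Z^6, C_2 ≅ Z^4.

The boundary map ∂_1: C_1 → C_0 is given by ∂[p,q] = [q] − [p]. For instance
  ∂[v_1,v_3] = [v_3] − [v_1].
The 4×6 boundary matrix has rank 3 and Smith normal form diag(1,1,1).

Boundary ∂_2: C_2 → C_1 acts by ∂[p,q,r] = [q,r] − [p,r] + [p,q]. For instance
  ∂[v_0,v_2,v_3] = [v_2,v_3] − [v_0,v_3] + [v_0,v_2],
  ∂[v_1,v_2,v_3] = [v_2,v_3] − [v_1,v_3] + [v_1,v_2].
The 6×4 boundary matrix has rank 3 and Smith normal form diag(1,1,1).

Computing H_k = (kernel of ∂_k) / (image of ∂_{k+1}):

  H_0: rank C_0 − rank ∂_1 = 4 − 3 = 1, and the invariant factors of ∂_1 are all 1, so H_0 ≅ Z.
  H_1: rank ker ∂_1 − rank ∂_2 = (6 − 3) − 3 = 0, and the invariant factors of ∂_2 are all 1, so H_1 ≅ 0.
  H_2: rank ker ∂_2 − rank ∂_3 = (4 − 3) − 0 = 1, and there is no ∂_3, so H_2 ≅ Z.

H_0 = Z,  H_1 = 0,  H_2 = Z.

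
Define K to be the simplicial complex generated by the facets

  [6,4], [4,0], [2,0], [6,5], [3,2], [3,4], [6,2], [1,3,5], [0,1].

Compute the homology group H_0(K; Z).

H_0 ≅ Z.

Fix the vertex order 0 < 1 < 2 < 3 < 4 < 5 < 6 and write every simplex with vertices in increasing order. Then dim K = 2 and the simplices of K are:

  0-simplices (7): [0], [1], [2], [3], [4], [5], [6]
  1-simplices (11): [0,1], [0,2], [0,4], [1,3], [1,5], [2,3], [2,6], [3,4], [3,5], [4,6], [5,6]
  2-simplices (1): [1,3,5]

giving chain groups C_0 ≅ Z^7, C_1 ≅ Z^11, C_2 ≅ Z^1.

The boundary map ∂_1: C_1 → C_0 sends each edge [p,q] (with p < q) to q − p. For instance
  ∂[3,4] = [4] − [3].
The resulting 7×11 matrix has rank 6, and its Smith normal form has invariant factors (1,1,1,1,1,1).

The boundary map ∂_2: C_2 → C_1 sends each 2-simplex [p,q,r] to [q,r] − [p,r] + [p,q]. For instance
  ∂[1,3,5] = [3,5] − [1,5] + [1,3].
The resulting 11×1 matrix has rank 1, and its Smith normal form has invariant factors (1).

Reading off H_k = ker ∂_k / im ∂_{k+1}:

  H_0: rank C_0 − rank ∂_1 = 7 − 6 = 1, and the invariant factors of ∂_1 are all 1, so H_0 = Z.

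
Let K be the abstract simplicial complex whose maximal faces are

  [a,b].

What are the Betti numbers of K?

b_0 = 1, b_1 = 0.

Fix the vertex order a < b and write every simplex with vertices in increasing order. Then dim K = 1 and the simplices of K are:

  0-simplices (2): a, b
  1-simplices (1): ab

so the chain groups are C_0 ≅ Z^2, C_1 ≅ Z^1.

The boundary map ∂_1: C_1 → C_0 sends each edge [p,q] (with p < q) to q − p.
As a 2×1 matrix over Z this has rank 1, with invariant factors (1).

Computing H_k = (kernel of ∂_k) / (image of ∂_{k+1}):

  H_0: rank C_0 − rank ∂_1 = 2 − 1 = 1, and the invariant factors of ∂_1 are all 1, so H_0 ≅ Z.
  H_1: rank ker ∂_1 − rank ∂_2 = (1 − 1) − 0 = 0, and there is no ∂_2, so H_1 ≅ 0.

Hence the Betti numbers are b_0 = 1, b_1 = 0.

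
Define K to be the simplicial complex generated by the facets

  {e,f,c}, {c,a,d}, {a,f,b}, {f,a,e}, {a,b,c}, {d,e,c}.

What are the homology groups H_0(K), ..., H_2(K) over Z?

K has 6 vertices, 12 edges, 6 triangles.
rank ∂_0 = 0, rank ∂_1 = 5 ⇒ b_0 = 6 − 0 − 5 = 1; all invariant factors of ∂_1 are 1 so no torsion. So H_0 = Z.
rank ∂_1 = 5, rank ∂_2 = 6 ⇒ b_1 = 12 − 5 − 6 = 1; all invariant factors of ∂_2 are 1 so no torsion. So H_1 = Z.
rank ∂_2 = 6, rank ∂_3 = 0 ⇒ b_2 = 6 − 6 − 0 = 0. So H_2 = 0.

H_0 = Z,  H_1 = Z,  H_2 = 0.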